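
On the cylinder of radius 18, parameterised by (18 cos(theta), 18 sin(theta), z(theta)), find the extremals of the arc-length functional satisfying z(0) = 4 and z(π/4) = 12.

Parameterise the cylinder of radius R = 18 as
    r(θ) = (18 cos θ, 18 sin θ, z(θ)).
The arc-length element is
    ds = sqrt(324 + (dz/dθ)^2) dθ,
so the Lagrangian is L = sqrt(324 + z'^2).
L depends on z' only, not on z or θ, so ∂L/∂z = 0 and
    ∂L/∂z' = z' / sqrt(324 + z'^2).
The Euler-Lagrange equation gives
    d/dθ( z' / sqrt(324 + z'^2) ) = 0,
so z' is constant. Integrating once:
    z(θ) = a θ + b,
a helix on the cylinder (a straight line when the cylinder is unrolled). The constants a, b are determined by the endpoint conditions.
With endpoint conditions z(0) = 4 and z(π/4) = 12: from z(0) = b we get b = 4, and a·π/4 + 4 = 12 gives a = 32/π, so
    z(θ) = (32/π) θ + 4.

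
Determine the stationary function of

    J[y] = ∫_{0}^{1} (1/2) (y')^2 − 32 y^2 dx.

The Lagrangian is L = (1/2) (y')^2 − 32 y^2.
Compute ∂L/∂y = -64y, ∂L/∂y' = y'.
The Euler-Lagrange equation d/dx(∂L/∂y') − ∂L/∂y = 0 reduces to
    y'' + 64 y = 0.
Its general solution is
    y(x) = A sin(8x) + B cos(8x),
with A, B fixed by the endpoint conditions.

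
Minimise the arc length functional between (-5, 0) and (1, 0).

Arc-length functional: J[y] = ∫ sqrt(1 + (y')^2) dx.
Lagrangian L = sqrt(1 + (y')^2) has no explicit y dependence, so ∂L/∂y = 0 and the Euler-Lagrange equation gives
    d/dx( y' / sqrt(1 + (y')^2) ) = 0  ⇒  y' / sqrt(1 + (y')^2) = const.
Hence y' is constant, so y(x) is affine.
Fitting the endpoints (-5, 0) and (1, 0):
    slope m = (0 − 0) / (1 − (-5)) = 0,
    intercept c = 0 − m·(-5) = 0.
Extremal: y(x) = 0.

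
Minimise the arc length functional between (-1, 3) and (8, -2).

Arc-length functional: J[y] = ∫ sqrt(1 + (y')^2) dx.
Lagrangian L = sqrt(1 + (y')^2) has no explicit y dependence, so ∂L/∂y = 0 and the Euler-Lagrange equation gives
    d/dx( y' / sqrt(1 + (y')^2) ) = 0  ⇒  y' / sqrt(1 + (y')^2) = const.
Hence y' is constant, so y(x) is affine.
Fitting the endpoints (-1, 3) and (8, -2):
    slope m = ((-2) − 3) / (8 − (-1)) = -5/9,
    intercept c = 3 − m·(-1) = 22/9.
Extremal: y(x) = (-5/9) x + 22/9.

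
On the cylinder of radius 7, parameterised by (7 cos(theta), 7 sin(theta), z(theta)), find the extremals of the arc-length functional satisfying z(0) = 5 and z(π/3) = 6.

Parameterise the cylinder of radius R = 7 as
    r(θ) = (7 cos θ, 7 sin θ, z(θ)).
The arc-length element is
    ds = sqrt(49 + (dz/dθ)^2) dθ,
so the Lagrangian is L = sqrt(49 + z'^2).
L depends on z' only, not on z or θ, so ∂L/∂z = 0 and
    ∂L/∂z' = z' / sqrt(49 + z'^2).
The Euler-Lagrange equation gives
    d/dθ( z' / sqrt(49 + z'^2) ) = 0,
so z' is constant. Integrating once:
    z(θ) = a θ + b,
a helix on the cylinder (a straight line when the cylinder is unrolled). The constants a, b are determined by the endpoint conditions.
With endpoint conditions z(0) = 5 and z(π/3) = 6: from z(0) = b we get b = 5, and a·π/3 + 5 = 6 gives a = 3/π, so
    z(θ) = (3/π) θ + 5.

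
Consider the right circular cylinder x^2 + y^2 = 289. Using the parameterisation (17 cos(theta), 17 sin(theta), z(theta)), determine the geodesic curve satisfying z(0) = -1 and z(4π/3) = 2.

Parameterise the cylinder of radius R = 17 as
    r(θ) = (17 cos θ, 17 sin θ, z(θ)).
The arc-length element is
    ds = sqrt(289 + (dz/dθ)^2) dθ,
so the Lagrangian is L = sqrt(289 + z'^2).
L depends on z' only, not on z or θ, so ∂L/∂z = 0 and
    ∂L/∂z' = z' / sqrt(289 + z'^2).
The Euler-Lagrange equation gives
    d/dθ( z' / sqrt(289 + z'^2) ) = 0,
so z' is constant. Integrating once:
    z(θ) = a θ + b,
a helix on the cylinder (a straight line when the cylinder is unrolled). The constants a, b are determined by the endpoint conditions.
With endpoint conditions z(0) = -1 and z(4π/3) = 2: from z(0) = b we get b = -1, and a·4π/3 + -1 = 2 gives a = 9/(4π), so
    z(θ) = (9/(4π)) θ − 1.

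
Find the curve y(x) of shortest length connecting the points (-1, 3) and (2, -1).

Arc-length functional: J[y] = ∫ sqrt(1 + (y')^2) dx.
Lagrangian L = sqrt(1 + (y')^2) has no explicit y dependence, so ∂L/∂y = 0 and the Euler-Lagrange equation gives
    d/dx( y' / sqrt(1 + (y')^2) ) = 0  ⇒  y' / sqrt(1 + (y')^2) = const.
Hence y' is constant, so y(x) is affine.
Fitting the endpoints (-1, 3) and (2, -1):
    slope m = ((-1) − 3) / (2 − (-1)) = -4/3,
    intercept c = 3 − m·(-1) = 5/3.
Extremal: y(x) = (-4/3) x + 5/3.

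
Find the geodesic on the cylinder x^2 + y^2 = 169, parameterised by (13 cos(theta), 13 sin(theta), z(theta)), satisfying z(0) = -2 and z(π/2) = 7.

Parameterise the cylinder of radius R = 13 as
    r(θ) = (13 cos θ, 13 sin θ, z(θ)).
The arc-length element is
    ds = sqrt(169 + (dz/dθ)^2) dθ,
so the Lagrangian is L = sqrt(169 + z'^2).
L depends on z' only, not on z or θ, so ∂L/∂z = 0 and
    ∂L/∂z' = z' / sqrt(169 + z'^2).
The Euler-Lagrange equation gives
    d/dθ( z' / sqrt(169 + z'^2) ) = 0,
so z' is constant. Integrating once:
    z(θ) = a θ + b,
a helix on the cylinder (a straight line when the cylinder is unrolled). The constants a, b are determined by the endpoint conditions.
With endpoint conditions z(0) = -2 and z(π/2) = 7: from z(0) = b we get b = -2, and a·π/2 + -2 = 7 gives a = 18/π, so
    z(θ) = (18/π) θ − 2.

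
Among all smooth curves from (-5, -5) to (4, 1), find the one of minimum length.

Arc-length functional: J[y] = ∫ sqrt(1 + (y')^2) dx.
Lagrangian L = sqrt(1 + (y')^2) has no explicit y dependence, so ∂L/∂y = 0 and the Euler-Lagrange equation gives
    d/dx( y' / sqrt(1 + (y')^2) ) = 0  ⇒  y' / sqrt(1 + (y')^2) = const.
Hence y' is constant, so y(x) is affine.
Fitting the endpoints (-5, -5) and (4, 1):
    slope m = (1 − (-5)) / (4 − (-5)) = 2/3,
    intercept c = (-5) − m·(-5) = -5/3.
Extremal: y(x) = (2/3) x - 5/3.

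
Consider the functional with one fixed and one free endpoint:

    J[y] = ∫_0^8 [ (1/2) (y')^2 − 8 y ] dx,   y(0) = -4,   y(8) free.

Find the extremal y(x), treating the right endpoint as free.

The Lagrangian L = (1/2) (y')^2 − 8 y gives
    ∂L/∂y = −8,   ∂L/∂y' = y'.
Euler-Lagrange: d/dx(y') − (−8) = 0, i.e. y'' + 8 = 0, so
    y(x) = −(8/2) x^2 + C1 x + C2.
Fixed left endpoint y(0) = -4 ⇒ C2 = -4.
The right endpoint x = 8 is free, so the natural (transversality) condition is ∂L/∂y' |_{x=8} = 0, i.e. y'(8) = 0.
Compute y'(x) = −8 x + C1, so y'(8) = −64 + C1 = 0 ⇒ C1 = 64.
Therefore the extremal is
    y(x) = −4 x^2 + 64 x − 4.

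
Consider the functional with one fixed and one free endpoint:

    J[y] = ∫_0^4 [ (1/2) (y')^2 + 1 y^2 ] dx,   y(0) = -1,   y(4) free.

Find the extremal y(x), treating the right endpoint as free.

The Lagrangian L = (1/2) (y')^2 + 1 y^2 gives
    ∂L/∂y = 2 y,   ∂L/∂y' = y'.
Euler-Lagrange: y'' − 2 y = 0.
With k = sqrt(2), the general solution is
    y(x) = A cosh(sqrt(2) x) + B sinh(sqrt(2) x).
Fixed left endpoint y(0) = -1 ⇒ A = -1.
The right endpoint x = 4 is free, so the natural (transversality) condition is ∂L/∂y' |_{x=4} = 0, i.e. y'(4) = 0.
Compute y'(x) = A k sinh(k x) + B k cosh(k x), so
    y'(4) = A k sinh(k·4) + B k cosh(k·4) = 0
    ⇒ B = −A tanh(k·4) = tanh(sqrt(2)·4).
Therefore the extremal is
    y(x) = −cosh(sqrt(2) x) + tanh(sqrt(2)·4) sinh(sqrt(2) x).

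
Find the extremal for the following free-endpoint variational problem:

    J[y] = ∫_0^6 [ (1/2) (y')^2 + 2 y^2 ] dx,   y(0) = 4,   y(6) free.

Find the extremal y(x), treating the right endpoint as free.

The Lagrangian L = (1/2) (y')^2 + 2 y^2 gives
    ∂L/∂y = 4 y,   ∂L/∂y' = y'.
Euler-Lagrange: y'' − 4 y = 0.
With k = 2, the general solution is
    y(x) = A cosh(2 x) + B sinh(2 x).
Fixed left endpoint y(0) = 4 ⇒ A = 4.
The right endpoint x = 6 is free, so the natural (transversality) condition is ∂L/∂y' |_{x=6} = 0, i.e. y'(6) = 0.
Compute y'(x) = A k sinh(k x) + B k cosh(k x), so
    y'(6) = A k sinh(k·6) + B k cosh(k·6) = 0
    ⇒ B = −A tanh(k·6) = − 4 tanh(2·6).
Therefore the extremal is
    y(x) = 4 cosh(2 x) − 4 tanh(2·6) sinh(2 x).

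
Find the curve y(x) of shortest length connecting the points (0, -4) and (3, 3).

Arc-length functional: J[y] = ∫ sqrt(1 + (y')^2) dx.
Lagrangian L = sqrt(1 + (y')^2) has no explicit y dependence, so ∂L/∂y = 0 and the Euler-Lagrange equation gives
    d/dx( y' / sqrt(1 + (y')^2) ) = 0  ⇒  y' / sqrt(1 + (y')^2) = const.
Hence y' is constant, so y(x) is affine.
Fitting the endpoints (0, -4) and (3, 3):
    slope m = (3 − (-4)) / (3 − 0) = 7/3,
    intercept c = (-4) − m·0 = -4.
Extremal: y(x) = (7/3) x - 4.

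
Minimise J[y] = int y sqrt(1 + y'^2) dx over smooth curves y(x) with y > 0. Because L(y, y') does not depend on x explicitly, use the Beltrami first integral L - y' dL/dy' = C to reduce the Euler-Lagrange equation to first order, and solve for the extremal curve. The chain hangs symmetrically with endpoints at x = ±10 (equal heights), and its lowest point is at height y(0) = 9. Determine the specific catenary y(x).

The Lagrangian L(y, y') = y sqrt(1 + y'^2) has no explicit x dependence, so the Beltrami identity applies:
    L − y' ∂L/∂y' = C.
Compute ∂L/∂y' = y · y' / sqrt(1 + y'^2). Then
    L − y' ∂L/∂y'
    = y sqrt(1 + y'^2) − y · y'^2 / sqrt(1 + y'^2)
    = y (1 + y'^2 − y'^2) / sqrt(1 + y'^2)
    = y / sqrt(1 + y'^2) = C.
Squaring gives y^2 = C^2 (1 + y'^2), i.e.
    y'^2 = y^2 / C^2 − 1.
Separating variables,
    dy / sqrt(y^2 − C^2) = dx / C,
and integrating gives arccosh(y / C) = (x − a)/C, so
    y(x) = C cosh((x − a)/C),
the catenary. The constants C and a are fixed by the two endpoint conditions (and, for the hanging-chain problem, the length constraint selects C).
Now fit the given data. The endpoints x = ±10 are symmetric at equal height, so the catenary is even about its minimum: a = 0 and y(x) = C cosh(x/C). The lowest point is y(0) = C cosh(0) = C, and we are told y(0) = 9, so C = 9. Therefore
    y(x) = 9 cosh(x/9),
and at the endpoints
    y(±10) = 9 cosh(10/9).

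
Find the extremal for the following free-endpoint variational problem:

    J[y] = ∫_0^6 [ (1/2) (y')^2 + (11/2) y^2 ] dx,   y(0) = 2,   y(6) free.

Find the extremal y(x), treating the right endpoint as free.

The Lagrangian L = (1/2) (y')^2 + (11/2) y^2 gives
    ∂L/∂y = 11 y,   ∂L/∂y' = y'.
Euler-Lagrange: y'' − 11 y = 0.
With k = sqrt(11), the general solution is
    y(x) = A cosh(sqrt(11) x) + B sinh(sqrt(11) x).
Fixed left endpoint y(0) = 2 ⇒ A = 2.
The right endpoint x = 6 is free, so the natural (transversality) condition is ∂L/∂y' |_{x=6} = 0, i.e. y'(6) = 0.
Compute y'(x) = A k sinh(k x) + B k cosh(k x), so
    y'(6) = A k sinh(k·6) + B k cosh(k·6) = 0
    ⇒ B = −A tanh(k·6) = − 2 tanh(sqrt(11)·6).
Therefore the extremal is
    y(x) = 2 cosh(sqrt(11) x) − 2 tanh(sqrt(11)·6) sinh(sqrt(11) x).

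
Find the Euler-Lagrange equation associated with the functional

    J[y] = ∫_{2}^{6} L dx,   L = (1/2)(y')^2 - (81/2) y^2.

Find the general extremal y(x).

The Lagrangian is L = (1/2)(y')^2 - (81/2) y^2.
∂L/∂y = -81y.
∂L/∂y' = y'.
The Euler-Lagrange equation d/dx(∂L/∂y') − ∂L/∂y = 0 becomes:
    y'' + 81 y = 0
General solution: y(x) = A sin(9x) + B cos(9x), where A and B are arbitrary constants fixed by the endpoint conditions.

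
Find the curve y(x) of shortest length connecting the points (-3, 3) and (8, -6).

Arc-length functional: J[y] = ∫ sqrt(1 + (y')^2) dx.
Lagrangian L = sqrt(1 + (y')^2) has no explicit y dependence, so ∂L/∂y = 0 and the Euler-Lagrange equation gives
    d/dx( y' / sqrt(1 + (y')^2) ) = 0  ⇒  y' / sqrt(1 + (y')^2) = const.
Hence y' is constant, so y(x) is affine.
Fitting the endpoints (-3, 3) and (8, -6):
    slope m = ((-6) − 3) / (8 − (-3)) = -9/11,
    intercept c = 3 − m·(-3) = 6/11.
Extremal: y(x) = (-9/11) x + 6/11.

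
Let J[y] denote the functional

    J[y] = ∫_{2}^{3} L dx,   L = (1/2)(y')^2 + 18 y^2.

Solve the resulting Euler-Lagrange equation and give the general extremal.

The Lagrangian is L = (1/2)(y')^2 + 18 y^2.
∂L/∂y = 36y.
∂L/∂y' = y'.
The Euler-Lagrange equation d/dx(∂L/∂y') − ∂L/∂y = 0 becomes:
    y'' - 36 y = 0
General solution: y(x) = A e^(6x) + B e^(-6x), where A and B are arbitrary constants fixed by the endpoint conditions.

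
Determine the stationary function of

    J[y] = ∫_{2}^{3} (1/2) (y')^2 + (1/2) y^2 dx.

The Lagrangian is L = (1/2) (y')^2 + (1/2) y^2.
Compute ∂L/∂y = y, ∂L/∂y' = y'.
The Euler-Lagrange equation d/dx(∂L/∂y') − ∂L/∂y = 0 reduces to
    y'' − y = 0.
Its general solution is
    y(x) = A e^x + B e^(−x),
with A, B fixed by the endpoint conditions.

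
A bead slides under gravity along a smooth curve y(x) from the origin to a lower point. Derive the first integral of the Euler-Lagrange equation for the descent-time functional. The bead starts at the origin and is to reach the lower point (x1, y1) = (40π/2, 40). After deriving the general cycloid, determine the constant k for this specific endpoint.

The Lagrangian L = sqrt((1 + y'^2) / y) has no explicit x dependence, so the Beltrami identity applies:
    L − y' ∂L/∂y' = C.
Compute ∂L/∂y' = y' / sqrt(y (1 + y'^2)).
Substitute:
    sqrt((1 + y'^2)/y) − y'·y' / sqrt(y (1 + y'^2))
    = (1 + y'^2) / sqrt(y (1 + y'^2)) − y'^2 / sqrt(y (1 + y'^2))
    = 1 / sqrt(y (1 + y'^2)) = C.
Squaring and rearranging gives the first integral
    y (1 + y'^2) = 1/C^2 =: k   (constant).
Solving this first-order ODE by the substitution
    y = (k/2)(1 − cos θ)
yields the cycloid parameterisation
    x(θ) = (k/2)(θ − sin θ),   y(θ) = (k/2)(1 − cos θ).
The constant k is fixed by the endpoint condition.
Now fit the given lower endpoint (x1, y1) = (40π/2, 40). At the bottom of the first arch (θ = π), the parametric equations give
    y(π) = (k/2)(1 − cos π) = k,
    x(π) = (k/2)(π − sin π) = kπ/2.
Matching y(π) = 40 gives k = 40, consistent with x(π) = 40π/2. Therefore the specific cycloid is
    x(θ) = (40/2)(θ − sin θ),   y(θ) = (40/2)(1 − cos θ).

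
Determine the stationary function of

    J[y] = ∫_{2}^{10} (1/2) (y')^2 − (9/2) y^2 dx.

The Lagrangian is L = (1/2) (y')^2 − (9/2) y^2.
Compute ∂L/∂y = -9y, ∂L/∂y' = y'.
The Euler-Lagrange equation d/dx(∂L/∂y') − ∂L/∂y = 0 reduces to
    y'' + 9 y = 0.
Its general solution is
    y(x) = A sin(3x) + B cos(3x),
with A, B fixed by the endpoint conditions.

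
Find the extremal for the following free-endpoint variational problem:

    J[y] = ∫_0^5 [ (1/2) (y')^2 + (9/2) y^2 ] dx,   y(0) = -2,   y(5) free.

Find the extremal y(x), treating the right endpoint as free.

The Lagrangian L = (1/2) (y')^2 + (9/2) y^2 gives
    ∂L/∂y = 9 y,   ∂L/∂y' = y'.
Euler-Lagrange: y'' − 9 y = 0.
With k = 3, the general solution is
    y(x) = A cosh(3 x) + B sinh(3 x).
Fixed left endpoint y(0) = -2 ⇒ A = -2.
The right endpoint x = 5 is free, so the natural (transversality) condition is ∂L/∂y' |_{x=5} = 0, i.e. y'(5) = 0.
Compute y'(x) = A k sinh(k x) + B k cosh(k x), so
    y'(5) = A k sinh(k·5) + B k cosh(k·5) = 0
    ⇒ B = −A tanh(k·5) = 2 tanh(3·5).
Therefore the extremal is
    y(x) = −2 cosh(3 x) + 2 tanh(3·5) sinh(3 x).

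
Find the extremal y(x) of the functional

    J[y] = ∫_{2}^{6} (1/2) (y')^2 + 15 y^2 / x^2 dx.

The Lagrangian is L = (1/2) (y')^2 + 15 y^2 / x^2.
Compute ∂L/∂y = 30y/x^2, ∂L/∂y' = y'.
The Euler-Lagrange equation d/dx(∂L/∂y') − ∂L/∂y = 0 reduces to
    y'' − 30/x^2 · y = 0  (x > 0).
Its general solution is
    y(x) = A x^6 + B x^(-5),
with A, B fixed by the endpoint conditions.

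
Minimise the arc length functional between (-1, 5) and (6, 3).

Arc-length functional: J[y] = ∫ sqrt(1 + (y')^2) dx.
Lagrangian L = sqrt(1 + (y')^2) has no explicit y dependence, so ∂L/∂y = 0 and the Euler-Lagrange equation gives
    d/dx( y' / sqrt(1 + (y')^2) ) = 0  ⇒  y' / sqrt(1 + (y')^2) = const.
Hence y' is constant, so y(x) is affine.
Fitting the endpoints (-1, 5) and (6, 3):
    slope m = (3 − 5) / (6 − (-1)) = -2/7,
    intercept c = 5 − m·(-1) = 33/7.
Extremal: y(x) = (-2/7) x + 33/7.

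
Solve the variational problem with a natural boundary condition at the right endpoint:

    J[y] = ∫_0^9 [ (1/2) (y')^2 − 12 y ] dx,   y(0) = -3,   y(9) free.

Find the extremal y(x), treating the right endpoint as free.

The Lagrangian L = (1/2) (y')^2 − 12 y gives
    ∂L/∂y = −12,   ∂L/∂y' = y'.
Euler-Lagrange: d/dx(y') − (−12) = 0, i.e. y'' + 12 = 0, so
    y(x) = −(12/2) x^2 + C1 x + C2.
Fixed left endpoint y(0) = -3 ⇒ C2 = -3.
The right endpoint x = 9 is free, so the natural (transversality) condition is ∂L/∂y' |_{x=9} = 0, i.e. y'(9) = 0.
Compute y'(x) = −12 x + C1, so y'(9) = −108 + C1 = 0 ⇒ C1 = 108.
Therefore the extremal is
    y(x) = −6 x^2 + 108 x − 3.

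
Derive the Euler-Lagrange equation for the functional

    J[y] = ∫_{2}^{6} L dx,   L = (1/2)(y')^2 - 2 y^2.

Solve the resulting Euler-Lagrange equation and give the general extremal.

The Lagrangian is L = (1/2)(y')^2 - 2 y^2.
∂L/∂y = -4y.
∂L/∂y' = y'.
The Euler-Lagrange equation d/dx(∂L/∂y') − ∂L/∂y = 0 becomes:
    y'' + 4 y = 0
General solution: y(x) = A sin(2x) + B cos(2x), where A and B are arbitrary constants fixed by the endpoint conditions.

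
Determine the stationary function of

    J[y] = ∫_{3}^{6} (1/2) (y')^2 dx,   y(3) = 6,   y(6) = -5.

The Lagrangian is L = (1/2) (y')^2.
Compute ∂L/∂y = 0, ∂L/∂y' = y'.
The Euler-Lagrange equation d/dx(∂L/∂y') − ∂L/∂y = 0 reduces to
    y'' = 0.
Its general solution is
    y(x) = A x + B,
with A, B fixed by the endpoint conditions.
Applying the endpoint conditions y(3) = 6 and y(6) = -5: solve A·3 + B = 6 and A·6 + B = -5. Subtracting gives A(6 − 3) = -5 − 6, so A = -11/3, and B = 6 − A·3 = 17. Therefore
    y(x) = (-11/3) x + 17.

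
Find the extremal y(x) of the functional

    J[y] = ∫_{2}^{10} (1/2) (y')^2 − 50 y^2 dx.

The Lagrangian is L = (1/2) (y')^2 − 50 y^2.
Compute ∂L/∂y = -100y, ∂L/∂y' = y'.
The Euler-Lagrange equation d/dx(∂L/∂y') − ∂L/∂y = 0 reduces to
    y'' + 100 y = 0.
Its general solution is
    y(x) = A sin(10x) + B cos(10x),
with A, B fixed by the endpoint conditions.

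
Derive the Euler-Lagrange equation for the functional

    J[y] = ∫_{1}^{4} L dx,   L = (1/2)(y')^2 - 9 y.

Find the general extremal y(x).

The Lagrangian is L = (1/2)(y')^2 - 9 y.
∂L/∂y = -9.
∂L/∂y' = y'.
The Euler-Lagrange equation d/dx(∂L/∂y') − ∂L/∂y = 0 becomes:
    y'' + 9 = 0
General solution: y(x) = -(9/2) x^2 + A x + B, where A and B are arbitrary constants fixed by the endpoint conditions.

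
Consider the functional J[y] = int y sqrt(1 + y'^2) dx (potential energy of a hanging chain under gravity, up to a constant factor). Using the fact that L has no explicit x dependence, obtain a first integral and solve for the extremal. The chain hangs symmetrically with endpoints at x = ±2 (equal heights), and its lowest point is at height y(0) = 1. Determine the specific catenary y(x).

The Lagrangian L(y, y') = y sqrt(1 + y'^2) has no explicit x dependence, so the Beltrami identity applies:
    L − y' ∂L/∂y' = C.
Compute ∂L/∂y' = y · y' / sqrt(1 + y'^2). Then
    L − y' ∂L/∂y'
    = y sqrt(1 + y'^2) − y · y'^2 / sqrt(1 + y'^2)
    = y (1 + y'^2 − y'^2) / sqrt(1 + y'^2)
    = y / sqrt(1 + y'^2) = C.
Squaring gives y^2 = C^2 (1 + y'^2), i.e.
    y'^2 = y^2 / C^2 − 1.
Separating variables,
    dy / sqrt(y^2 − C^2) = dx / C,
and integrating gives arccosh(y / C) = (x − a)/C, so
    y(x) = C cosh((x − a)/C),
the catenary. The constants C and a are fixed by the two endpoint conditions (and, for the hanging-chain problem, the length constraint selects C).
Now fit the given data. The endpoints x = ±2 are symmetric at equal height, so the catenary is even about its minimum: a = 0 and y(x) = C cosh(x/C). The lowest point is y(0) = C cosh(0) = C, and we are told y(0) = 1, so C = 1. Therefore
    y(x) = cosh(x),
and at the endpoints
    y(±2) = cosh(2).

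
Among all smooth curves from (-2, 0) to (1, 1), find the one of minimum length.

Arc-length functional: J[y] = ∫ sqrt(1 + (y')^2) dx.
Lagrangian L = sqrt(1 + (y')^2) has no explicit y dependence, so ∂L/∂y = 0 and the Euler-Lagrange equation gives
    d/dx( y' / sqrt(1 + (y')^2) ) = 0  ⇒  y' / sqrt(1 + (y')^2) = const.
Hence y' is constant, so y(x) is affine.
Fitting the endpoints (-2, 0) and (1, 1):
    slope m = (1 − 0) / (1 − (-2)) = 1/3,
    intercept c = 0 − m·(-2) = 2/3.
Extremal: y(x) = (1/3) x + 2/3.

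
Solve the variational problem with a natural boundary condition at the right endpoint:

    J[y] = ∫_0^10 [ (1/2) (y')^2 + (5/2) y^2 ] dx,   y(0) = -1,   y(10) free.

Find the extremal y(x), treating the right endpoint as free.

The Lagrangian L = (1/2) (y')^2 + (5/2) y^2 gives
    ∂L/∂y = 5 y,   ∂L/∂y' = y'.
Euler-Lagrange: y'' − 5 y = 0.
With k = sqrt(5), the general solution is
    y(x) = A cosh(sqrt(5) x) + B sinh(sqrt(5) x).
Fixed left endpoint y(0) = -1 ⇒ A = -1.
The right endpoint x = 10 is free, so the natural (transversality) condition is ∂L/∂y' |_{x=10} = 0, i.e. y'(10) = 0.
Compute y'(x) = A k sinh(k x) + B k cosh(k x), so
    y'(10) = A k sinh(k·10) + B k cosh(k·10) = 0
    ⇒ B = −A tanh(k·10) = tanh(sqrt(5)·10).
Therefore the extremal is
    y(x) = −cosh(sqrt(5) x) + tanh(sqrt(5)·10) sinh(sqrt(5) x).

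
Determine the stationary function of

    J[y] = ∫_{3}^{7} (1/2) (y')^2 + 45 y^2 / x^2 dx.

The Lagrangian is L = (1/2) (y')^2 + 45 y^2 / x^2.
Compute ∂L/∂y = 90y/x^2, ∂L/∂y' = y'.
The Euler-Lagrange equation d/dx(∂L/∂y') − ∂L/∂y = 0 reduces to
    y'' − 90/x^2 · y = 0  (x > 0).
Its general solution is
    y(x) = A x^10 + B x^(-9),
with A, B fixed by the endpoint conditions.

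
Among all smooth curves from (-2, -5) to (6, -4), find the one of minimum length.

Arc-length functional: J[y] = ∫ sqrt(1 + (y')^2) dx.
Lagrangian L = sqrt(1 + (y')^2) has no explicit y dependence, so ∂L/∂y = 0 and the Euler-Lagrange equation gives
    d/dx( y' / sqrt(1 + (y')^2) ) = 0  ⇒  y' / sqrt(1 + (y')^2) = const.
Hence y' is constant, so y(x) is affine.
Fitting the endpoints (-2, -5) and (6, -4):
    slope m = ((-4) − (-5)) / (6 − (-2)) = 1/8,
    intercept c = (-5) − m·(-2) = -19/4.
Extremal: y(x) = (1/8) x - 19/4.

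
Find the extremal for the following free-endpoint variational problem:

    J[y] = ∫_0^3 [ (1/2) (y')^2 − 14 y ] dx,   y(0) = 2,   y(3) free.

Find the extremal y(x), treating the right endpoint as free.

The Lagrangian L = (1/2) (y')^2 − 14 y gives
    ∂L/∂y = −14,   ∂L/∂y' = y'.
Euler-Lagrange: d/dx(y') − (−14) = 0, i.e. y'' + 14 = 0, so
    y(x) = −(14/2) x^2 + C1 x + C2.
Fixed left endpoint y(0) = 2 ⇒ C2 = 2.
The right endpoint x = 3 is free, so the natural (transversality) condition is ∂L/∂y' |_{x=3} = 0, i.e. y'(3) = 0.
Compute y'(x) = −14 x + C1, so y'(3) = −42 + C1 = 0 ⇒ C1 = 42.
Therefore the extremal is
    y(x) = −7 x^2 + 42 x + 2.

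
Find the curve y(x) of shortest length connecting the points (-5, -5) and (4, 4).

Arc-length functional: J[y] = ∫ sqrt(1 + (y')^2) dx.
Lagrangian L = sqrt(1 + (y')^2) has no explicit y dependence, so ∂L/∂y = 0 and the Euler-Lagrange equation gives
    d/dx( y' / sqrt(1 + (y')^2) ) = 0  ⇒  y' / sqrt(1 + (y')^2) = const.
Hence y' is constant, so y(x) is affine.
Fitting the endpoints (-5, -5) and (4, 4):
    slope m = (4 − (-5)) / (4 − (-5)) = 1,
    intercept c = (-5) − m·(-5) = 0.
Extremal: y(x) = x.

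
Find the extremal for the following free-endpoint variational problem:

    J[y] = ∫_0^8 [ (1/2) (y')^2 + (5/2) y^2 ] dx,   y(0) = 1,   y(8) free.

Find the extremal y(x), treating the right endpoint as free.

The Lagrangian L = (1/2) (y')^2 + (5/2) y^2 gives
    ∂L/∂y = 5 y,   ∂L/∂y' = y'.
Euler-Lagrange: y'' − 5 y = 0.
With k = sqrt(5), the general solution is
    y(x) = A cosh(sqrt(5) x) + B sinh(sqrt(5) x).
Fixed left endpoint y(0) = 1 ⇒ A = 1.
The right endpoint x = 8 is free, so the natural (transversality) condition is ∂L/∂y' |_{x=8} = 0, i.e. y'(8) = 0.
Compute y'(x) = A k sinh(k x) + B k cosh(k x), so
    y'(8) = A k sinh(k·8) + B k cosh(k·8) = 0
    ⇒ B = −A tanh(k·8) = − tanh(sqrt(5)·8).
Therefore the extremal is
    y(x) = cosh(sqrt(5) x) − tanh(sqrt(5)·8) sinh(sqrt(5) x).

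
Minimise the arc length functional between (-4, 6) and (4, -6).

Arc-length functional: J[y] = ∫ sqrt(1 + (y')^2) dx.
Lagrangian L = sqrt(1 + (y')^2) has no explicit y dependence, so ∂L/∂y = 0 and the Euler-Lagrange equation gives
    d/dx( y' / sqrt(1 + (y')^2) ) = 0  ⇒  y' / sqrt(1 + (y')^2) = const.
Hence y' is constant, so y(x) is affine.
Fitting the endpoints (-4, 6) and (4, -6):
    slope m = ((-6) − 6) / (4 − (-4)) = -3/2,
    intercept c = 6 − m·(-4) = 0.
Extremal: y(x) = (-3/2) x.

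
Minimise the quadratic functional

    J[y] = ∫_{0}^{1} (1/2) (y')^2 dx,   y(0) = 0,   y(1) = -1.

The Lagrangian is L = (1/2) (y')^2.
Compute ∂L/∂y = 0, ∂L/∂y' = y'.
The Euler-Lagrange equation d/dx(∂L/∂y') − ∂L/∂y = 0 reduces to
    y'' = 0.
Its general solution is
    y(x) = A x + B,
with A, B fixed by the endpoint conditions.
Applying the endpoint conditions y(0) = 0 and y(1) = -1: solve A·0 + B = 0 and A·1 + B = -1. Subtracting gives A(1 − 0) = -1 − 0, so A = -1, and B = 0 − A·0 = 0. Therefore
    y(x) = -x.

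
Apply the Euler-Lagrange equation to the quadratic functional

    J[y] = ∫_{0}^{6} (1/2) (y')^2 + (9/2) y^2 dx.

The Lagrangian is L = (1/2) (y')^2 + (9/2) y^2.
Compute ∂L/∂y = 9y, ∂L/∂y' = y'.
The Euler-Lagrange equation d/dx(∂L/∂y') − ∂L/∂y = 0 reduces to
    y'' − 9 y = 0.
Its general solution is
    y(x) = A e^(3x) + B e^(−3x),
with A, B fixed by the endpoint conditions.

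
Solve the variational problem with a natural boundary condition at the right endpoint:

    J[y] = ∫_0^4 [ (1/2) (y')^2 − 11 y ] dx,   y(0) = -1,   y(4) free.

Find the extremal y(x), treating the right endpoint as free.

The Lagrangian L = (1/2) (y')^2 − 11 y gives
    ∂L/∂y = −11,   ∂L/∂y' = y'.
Euler-Lagrange: d/dx(y') − (−11) = 0, i.e. y'' + 11 = 0, so
    y(x) = −(11/2) x^2 + C1 x + C2.
Fixed left endpoint y(0) = -1 ⇒ C2 = -1.
The right endpoint x = 4 is free, so the natural (transversality) condition is ∂L/∂y' |_{x=4} = 0, i.e. y'(4) = 0.
Compute y'(x) = −11 x + C1, so y'(4) = −44 + C1 = 0 ⇒ C1 = 44.
Therefore the extremal is
    y(x) = −(11/2) x^2 + 44 x − 1.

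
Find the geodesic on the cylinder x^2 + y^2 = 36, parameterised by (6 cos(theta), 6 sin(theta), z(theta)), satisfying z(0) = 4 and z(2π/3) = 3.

Parameterise the cylinder of radius R = 6 as
    r(θ) = (6 cos θ, 6 sin θ, z(θ)).
The arc-length element is
    ds = sqrt(36 + (dz/dθ)^2) dθ,
so the Lagrangian is L = sqrt(36 + z'^2).
L depends on z' only, not on z or θ, so ∂L/∂z = 0 and
    ∂L/∂z' = z' / sqrt(36 + z'^2).
The Euler-Lagrange equation gives
    d/dθ( z' / sqrt(36 + z'^2) ) = 0,
so z' is constant. Integrating once:
    z(θ) = a θ + b,
a helix on the cylinder (a straight line when the cylinder is unrolled). The constants a, b are determined by the endpoint conditions.
With endpoint conditions z(0) = 4 and z(2π/3) = 3: from z(0) = b we get b = 4, and a·2π/3 + 4 = 3 gives a = -3/(2π), so
    z(θ) = (-3/(2π)) θ + 4.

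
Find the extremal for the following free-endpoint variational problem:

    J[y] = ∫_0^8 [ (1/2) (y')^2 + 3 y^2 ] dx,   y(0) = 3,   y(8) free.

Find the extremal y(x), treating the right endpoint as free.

The Lagrangian L = (1/2) (y')^2 + 3 y^2 gives
    ∂L/∂y = 6 y,   ∂L/∂y' = y'.
Euler-Lagrange: y'' − 6 y = 0.
With k = sqrt(6), the general solution is
    y(x) = A cosh(sqrt(6) x) + B sinh(sqrt(6) x).
Fixed left endpoint y(0) = 3 ⇒ A = 3.
The right endpoint x = 8 is free, so the natural (transversality) condition is ∂L/∂y' |_{x=8} = 0, i.e. y'(8) = 0.
Compute y'(x) = A k sinh(k x) + B k cosh(k x), so
    y'(8) = A k sinh(k·8) + B k cosh(k·8) = 0
    ⇒ B = −A tanh(k·8) = − 3 tanh(sqrt(6)·8).
Therefore the extremal is
    y(x) = 3 cosh(sqrt(6) x) − 3 tanh(sqrt(6)·8) sinh(sqrt(6) x).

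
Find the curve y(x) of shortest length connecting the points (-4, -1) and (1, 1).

Arc-length functional: J[y] = ∫ sqrt(1 + (y')^2) dx.
Lagrangian L = sqrt(1 + (y')^2) has no explicit y dependence, so ∂L/∂y = 0 and the Euler-Lagrange equation gives
    d/dx( y' / sqrt(1 + (y')^2) ) = 0  ⇒  y' / sqrt(1 + (y')^2) = const.
Hence y' is constant, so y(x) is affine.
Fitting the endpoints (-4, -1) and (1, 1):
    slope m = (1 − (-1)) / (1 − (-4)) = 2/5,
    intercept c = (-1) − m·(-4) = 3/5.
Extremal: y(x) = (2/5) x + 3/5.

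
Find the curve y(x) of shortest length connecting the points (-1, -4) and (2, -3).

Arc-length functional: J[y] = ∫ sqrt(1 + (y')^2) dx.
Lagrangian L = sqrt(1 + (y')^2) has no explicit y dependence, so ∂L/∂y = 0 and the Euler-Lagrange equation gives
    d/dx( y' / sqrt(1 + (y')^2) ) = 0  ⇒  y' / sqrt(1 + (y')^2) = const.
Hence y' is constant, so y(x) is affine.
Fitting the endpoints (-1, -4) and (2, -3):
    slope m = ((-3) − (-4)) / (2 − (-1)) = 1/3,
    intercept c = (-4) − m·(-1) = -11/3.
Extremal: y(x) = (1/3) x - 11/3.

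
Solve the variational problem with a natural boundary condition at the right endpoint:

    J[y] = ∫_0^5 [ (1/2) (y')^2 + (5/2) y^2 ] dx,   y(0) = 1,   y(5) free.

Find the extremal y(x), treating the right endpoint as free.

The Lagrangian L = (1/2) (y')^2 + (5/2) y^2 gives
    ∂L/∂y = 5 y,   ∂L/∂y' = y'.
Euler-Lagrange: y'' − 5 y = 0.
With k = sqrt(5), the general solution is
    y(x) = A cosh(sqrt(5) x) + B sinh(sqrt(5) x).
Fixed left endpoint y(0) = 1 ⇒ A = 1.
The right endpoint x = 5 is free, so the natural (transversality) condition is ∂L/∂y' |_{x=5} = 0, i.e. y'(5) = 0.
Compute y'(x) = A k sinh(k x) + B k cosh(k x), so
    y'(5) = A k sinh(k·5) + B k cosh(k·5) = 0
    ⇒ B = −A tanh(k·5) = − tanh(sqrt(5)·5).
Therefore the extremal is
    y(x) = cosh(sqrt(5) x) − tanh(sqrt(5)·5) sinh(sqrt(5) x).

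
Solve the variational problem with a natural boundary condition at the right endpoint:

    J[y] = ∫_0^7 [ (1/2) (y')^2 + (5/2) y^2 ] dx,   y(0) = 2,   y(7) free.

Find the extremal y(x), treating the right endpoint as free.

The Lagrangian L = (1/2) (y')^2 + (5/2) y^2 gives
    ∂L/∂y = 5 y,   ∂L/∂y' = y'.
Euler-Lagrange: y'' − 5 y = 0.
With k = sqrt(5), the general solution is
    y(x) = A cosh(sqrt(5) x) + B sinh(sqrt(5) x).
Fixed left endpoint y(0) = 2 ⇒ A = 2.
The right endpoint x = 7 is free, so the natural (transversality) condition is ∂L/∂y' |_{x=7} = 0, i.e. y'(7) = 0.
Compute y'(x) = A k sinh(k x) + B k cosh(k x), so
    y'(7) = A k sinh(k·7) + B k cosh(k·7) = 0
    ⇒ B = −A tanh(k·7) = − 2 tanh(sqrt(5)·7).
Therefore the extremal is
    y(x) = 2 cosh(sqrt(5) x) − 2 tanh(sqrt(5)·7) sinh(sqrt(5) x).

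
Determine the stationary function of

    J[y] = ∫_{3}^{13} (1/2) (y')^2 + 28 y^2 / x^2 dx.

The Lagrangian is L = (1/2) (y')^2 + 28 y^2 / x^2.
Compute ∂L/∂y = 56y/x^2, ∂L/∂y' = y'.
The Euler-Lagrange equation d/dx(∂L/∂y') − ∂L/∂y = 0 reduces to
    y'' − 56/x^2 · y = 0  (x > 0).
Its general solution is
    y(x) = A x^8 + B x^(-7),
with A, B fixed by the endpoint conditions.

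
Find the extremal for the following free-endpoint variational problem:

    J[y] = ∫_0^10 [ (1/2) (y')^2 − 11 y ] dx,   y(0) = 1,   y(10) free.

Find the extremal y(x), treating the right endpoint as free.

The Lagrangian L = (1/2) (y')^2 − 11 y gives
    ∂L/∂y = −11,   ∂L/∂y' = y'.
Euler-Lagrange: d/dx(y') − (−11) = 0, i.e. y'' + 11 = 0, so
    y(x) = −(11/2) x^2 + C1 x + C2.
Fixed left endpoint y(0) = 1 ⇒ C2 = 1.
The right endpoint x = 10 is free, so the natural (transversality) condition is ∂L/∂y' |_{x=10} = 0, i.e. y'(10) = 0.
Compute y'(x) = −11 x + C1, so y'(10) = −110 + C1 = 0 ⇒ C1 = 110.
Therefore the extremal is
    y(x) = −(11/2) x^2 + 110 x + 1.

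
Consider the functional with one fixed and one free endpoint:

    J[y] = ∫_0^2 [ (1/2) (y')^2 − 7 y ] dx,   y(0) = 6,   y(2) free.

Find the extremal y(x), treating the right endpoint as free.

The Lagrangian L = (1/2) (y')^2 − 7 y gives
    ∂L/∂y = −7,   ∂L/∂y' = y'.
Euler-Lagrange: d/dx(y') − (−7) = 0, i.e. y'' + 7 = 0, so
    y(x) = −(7/2) x^2 + C1 x + C2.
Fixed left endpoint y(0) = 6 ⇒ C2 = 6.
The right endpoint x = 2 is free, so the natural (transversality) condition is ∂L/∂y' |_{x=2} = 0, i.e. y'(2) = 0.
Compute y'(x) = −7 x + C1, so y'(2) = −14 + C1 = 0 ⇒ C1 = 14.
Therefore the extremal is
    y(x) = −(7/2) x^2 + 14 x + 6.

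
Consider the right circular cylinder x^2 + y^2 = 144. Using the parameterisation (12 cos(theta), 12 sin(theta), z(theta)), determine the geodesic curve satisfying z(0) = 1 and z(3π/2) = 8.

Parameterise the cylinder of radius R = 12 as
    r(θ) = (12 cos θ, 12 sin θ, z(θ)).
The arc-length element is
    ds = sqrt(144 + (dz/dθ)^2) dθ,
so the Lagrangian is L = sqrt(144 + z'^2).
L depends on z' only, not on z or θ, so ∂L/∂z = 0 and
    ∂L/∂z' = z' / sqrt(144 + z'^2).
The Euler-Lagrange equation gives
    d/dθ( z' / sqrt(144 + z'^2) ) = 0,
so z' is constant. Integrating once:
    z(θ) = a θ + b,
a helix on the cylinder (a straight line when the cylinder is unrolled). The constants a, b are determined by the endpoint conditions.
With endpoint conditions z(0) = 1 and z(3π/2) = 8: from z(0) = b we get b = 1, and a·3π/2 + 1 = 8 gives a = 14/(3π), so
    z(θ) = (14/(3π)) θ + 1.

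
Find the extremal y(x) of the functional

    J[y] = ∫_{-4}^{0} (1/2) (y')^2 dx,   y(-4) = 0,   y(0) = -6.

The Lagrangian is L = (1/2) (y')^2.
Compute ∂L/∂y = 0, ∂L/∂y' = y'.
The Euler-Lagrange equation d/dx(∂L/∂y') − ∂L/∂y = 0 reduces to
    y'' = 0.
Its general solution is
    y(x) = A x + B,
with A, B fixed by the endpoint conditions.
Applying the endpoint conditions y(-4) = 0 and y(0) = -6: solve A·-4 + B = 0 and A·0 + B = -6. Subtracting gives A(0 − -4) = -6 − 0, so A = -3/2, and B = 0 − A·-4 = -6. Therefore
    y(x) = (-3/2) x - 6.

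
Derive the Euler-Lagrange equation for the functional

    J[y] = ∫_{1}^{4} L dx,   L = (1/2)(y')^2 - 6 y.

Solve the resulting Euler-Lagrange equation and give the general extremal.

The Lagrangian is L = (1/2)(y')^2 - 6 y.
∂L/∂y = -6.
∂L/∂y' = y'.
The Euler-Lagrange equation d/dx(∂L/∂y') − ∂L/∂y = 0 becomes:
    y'' + 6 = 0
General solution: y(x) = -3 x^2 + A x + B, where A and B are arbitrary constants fixed by the endpoint conditions.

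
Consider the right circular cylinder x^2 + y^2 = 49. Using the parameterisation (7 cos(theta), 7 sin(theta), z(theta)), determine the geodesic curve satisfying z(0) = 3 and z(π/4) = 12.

Parameterise the cylinder of radius R = 7 as
    r(θ) = (7 cos θ, 7 sin θ, z(θ)).
The arc-length element is
    ds = sqrt(49 + (dz/dθ)^2) dθ,
so the Lagrangian is L = sqrt(49 + z'^2).
L depends on z' only, not on z or θ, so ∂L/∂z = 0 and
    ∂L/∂z' = z' / sqrt(49 + z'^2).
The Euler-Lagrange equation gives
    d/dθ( z' / sqrt(49 + z'^2) ) = 0,
so z' is constant. Integrating once:
    z(θ) = a θ + b,
a helix on the cylinder (a straight line when the cylinder is unrolled). The constants a, b are determined by the endpoint conditions.
With endpoint conditions z(0) = 3 and z(π/4) = 12: from z(0) = b we get b = 3, and a·π/4 + 3 = 12 gives a = 36/π, so
    z(θ) = (36/π) θ + 3.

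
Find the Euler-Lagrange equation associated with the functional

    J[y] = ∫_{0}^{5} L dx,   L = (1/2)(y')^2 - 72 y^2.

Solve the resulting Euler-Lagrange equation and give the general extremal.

The Lagrangian is L = (1/2)(y')^2 - 72 y^2.
∂L/∂y = -144y.
∂L/∂y' = y'.
The Euler-Lagrange equation d/dx(∂L/∂y') − ∂L/∂y = 0 becomes:
    y'' + 144 y = 0
General solution: y(x) = A sin(12x) + B cos(12x), where A and B are arbitrary constants fixed by the endpoint conditions.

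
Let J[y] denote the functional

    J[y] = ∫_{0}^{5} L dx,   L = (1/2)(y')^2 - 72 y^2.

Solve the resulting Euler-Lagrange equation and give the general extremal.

The Lagrangian is L = (1/2)(y')^2 - 72 y^2.
∂L/∂y = -144y.
∂L/∂y' = y'.
The Euler-Lagrange equation d/dx(∂L/∂y') − ∂L/∂y = 0 becomes:
    y'' + 144 y = 0
General solution: y(x) = A sin(12x) + B cos(12x), where A and B are arbitrary constants fixed by the endpoint conditions.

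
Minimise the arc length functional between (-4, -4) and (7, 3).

Arc-length functional: J[y] = ∫ sqrt(1 + (y')^2) dx.
Lagrangian L = sqrt(1 + (y')^2) has no explicit y dependence, so ∂L/∂y = 0 and the Euler-Lagrange equation gives
    d/dx( y' / sqrt(1 + (y')^2) ) = 0  ⇒  y' / sqrt(1 + (y')^2) = const.
Hence y' is constant, so y(x) is affine.
Fitting the endpoints (-4, -4) and (7, 3):
    slope m = (3 − (-4)) / (7 − (-4)) = 7/11,
    intercept c = (-4) − m·(-4) = -16/11.
Extremal: y(x) = (7/11) x - 16/11.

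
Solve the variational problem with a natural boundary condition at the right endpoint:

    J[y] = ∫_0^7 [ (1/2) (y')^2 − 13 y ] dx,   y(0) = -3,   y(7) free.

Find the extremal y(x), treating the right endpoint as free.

The Lagrangian L = (1/2) (y')^2 − 13 y gives
    ∂L/∂y = −13,   ∂L/∂y' = y'.
Euler-Lagrange: d/dx(y') − (−13) = 0, i.e. y'' + 13 = 0, so
    y(x) = −(13/2) x^2 + C1 x + C2.
Fixed left endpoint y(0) = -3 ⇒ C2 = -3.
The right endpoint x = 7 is free, so the natural (transversality) condition is ∂L/∂y' |_{x=7} = 0, i.e. y'(7) = 0.
Compute y'(x) = −13 x + C1, so y'(7) = −91 + C1 = 0 ⇒ C1 = 91.
Therefore the extremal is
    y(x) = −(13/2) x^2 + 91 x − 3.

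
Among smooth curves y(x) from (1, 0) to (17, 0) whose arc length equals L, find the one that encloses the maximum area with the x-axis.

Set up the augmented Lagrangian using a multiplier λ for the length constraint:
    F(y, y') = y − λ sqrt(1 + y'^2).
F has no explicit x dependence, so the Beltrami identity yields a first integral
    F − y' ∂F/∂y' = C.
Compute ∂F/∂y' = −λ y' / sqrt(1 + y'^2). Then
    y − λ sqrt(1 + y'^2) + λ y'^2 / sqrt(1 + y'^2) = C
    ⇒  y − λ / sqrt(1 + y'^2) = C.
Solving for y' and integrating gives
    (x − a)^2 + (y − b)^2 = λ^2,
a circular arc of radius λ. The constants a, b are determined by the endpoint conditions y(1) = y(17) = 0, and λ is fixed implicitly by the length constraint
    ∫_{1}^{17} sqrt(1 + y'^2) dx = L.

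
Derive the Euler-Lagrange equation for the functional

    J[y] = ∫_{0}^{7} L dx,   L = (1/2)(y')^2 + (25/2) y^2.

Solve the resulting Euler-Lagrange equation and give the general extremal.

The Lagrangian is L = (1/2)(y')^2 + (25/2) y^2.
∂L/∂y = 25y.
∂L/∂y' = y'.
The Euler-Lagrange equation d/dx(∂L/∂y') − ∂L/∂y = 0 becomes:
    y'' - 25 y = 0
General solution: y(x) = A e^(5x) + B e^(-5x), where A and B are arbitrary constants fixed by the endpoint conditions.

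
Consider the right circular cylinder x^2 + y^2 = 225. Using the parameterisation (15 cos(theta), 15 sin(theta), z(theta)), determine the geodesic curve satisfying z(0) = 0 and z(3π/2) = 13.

Parameterise the cylinder of radius R = 15 as
    r(θ) = (15 cos θ, 15 sin θ, z(θ)).
The arc-length element is
    ds = sqrt(225 + (dz/dθ)^2) dθ,
so the Lagrangian is L = sqrt(225 + z'^2).
L depends on z' only, not on z or θ, so ∂L/∂z = 0 and
    ∂L/∂z' = z' / sqrt(225 + z'^2).
The Euler-Lagrange equation gives
    d/dθ( z' / sqrt(225 + z'^2) ) = 0,
so z' is constant. Integrating once:
    z(θ) = a θ + b,
a helix on the cylinder (a straight line when the cylinder is unrolled). The constants a, b are determined by the endpoint conditions.
With endpoint conditions z(0) = 0 and z(3π/2) = 13: from z(0) = b we get b = 0, and a·3π/2 + 0 = 13 gives a = 26/(3π), so
    z(θ) = (26/(3π)) θ.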